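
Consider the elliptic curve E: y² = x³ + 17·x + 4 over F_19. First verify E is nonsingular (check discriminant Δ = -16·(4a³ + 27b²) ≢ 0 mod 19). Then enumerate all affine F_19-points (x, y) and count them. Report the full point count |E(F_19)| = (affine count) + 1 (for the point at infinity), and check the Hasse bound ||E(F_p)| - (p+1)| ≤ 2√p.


Affine points = {(0, 2), (0, 17), (3, 5), (3, 14), (5, 9), (5, 10), (8, 5), (8, 14), (12, 6), (12, 13), (13, 3), (13, 16), (15, 9), (15, 10), (17, 0), (18, 9), (18, 10)}; affine count = 17; |E(F_19)| = 18.

Discriminant check: Δ ∝ 4a³ + 27b² = 4·17³ + 27·4² = 4·4913 + 27·16 ≡ 1 (mod 19). Nonzero ⇒ E is nonsingular.
For each x ∈ F_19, compute rhs = x³ + 17·x + 4 mod 19, then count y ∈ F_19 with y² ≡ rhs.
  x = 0: rhs = 4, matching y values: 2, 17 (2 points).
  x = 1: rhs = 3, matching y values: none (0 points).
  x = 2: rhs = 8, matching y values: none (0 points).
  x = 3: rhs = 6, matching y values: 5, 14 (2 points).
  x = 4: rhs = 3, matching y values: none (0 points).
  x = 5: rhs = 5, matching y values: 9, 10 (2 points).
  x = 6: rhs = 18, matching y values: none (0 points).
  x = 7: rhs = 10, matching y values: none (0 points).
  x = 8: rhs = 6, matching y values: 5, 14 (2 points).
  x = 9: rhs = 12, matching y values: none (0 points).
  x = 10: rhs = 15, matching y values: none (0 points).
  x = 11: rhs = 2, matching y values: none (0 points).
  x = 12: rhs = 17, matching y values: 6, 13 (2 points).
  x = 13: rhs = 9, matching y values: 3, 16 (2 points).
  x = 14: rhs = 3, matching y values: none (0 points).
  x = 15: rhs = 5, matching y values: 9, 10 (2 points).
  x = 16: rhs = 2, matching y values: none (0 points).
  x = 17: rhs = 0, matching y values: 0 (1 points).
  x = 18: rhs = 5, matching y values: 9, 10 (2 points).
Total affine count: 17.
Full point count |E(F_19)| = 17 + 1 = 18.
Hasse bound: |18 − (19+1)| = |-2| = 2 ≤ 2√19 ≈ 8.7178 ✓.


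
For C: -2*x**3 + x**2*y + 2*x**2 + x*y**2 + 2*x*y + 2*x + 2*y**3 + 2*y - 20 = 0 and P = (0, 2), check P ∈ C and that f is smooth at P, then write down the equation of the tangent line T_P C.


Tangent line at P: 10*x + 26*y - 52 = 0.

Step 1: f(0, 2) = 0, so P lies on C.
Step 2: partial derivatives
  f_x(x, y) = -6*x**2 + 2*x*y + 4*x + y**2 + 2*y + 2, f_y(x, y) = x**2 + 2*x*y + 2*x + 6*y**2 + 2.
  f_x(P) = 10, f_y(P) = 26 (gradient nonzero, so P is smooth).
Step 3: tangent line at P: 10·(x − 0) + 26·(y − 2) = 0.
Expanding: 10*x + 26*y - 52 = 0.


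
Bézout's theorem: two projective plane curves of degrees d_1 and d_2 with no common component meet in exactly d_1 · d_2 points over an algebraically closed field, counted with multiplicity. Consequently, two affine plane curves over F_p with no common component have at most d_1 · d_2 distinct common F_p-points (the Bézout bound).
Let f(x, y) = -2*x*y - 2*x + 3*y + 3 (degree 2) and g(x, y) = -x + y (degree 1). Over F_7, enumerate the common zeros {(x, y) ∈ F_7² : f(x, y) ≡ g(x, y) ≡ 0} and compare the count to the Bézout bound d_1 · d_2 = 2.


Common zeros: {(5, 5), (6, 6)}; count = 2; Bézout bound = 2.

deg(f) = 2, deg(g) = 1, so Bézout bound = 2.
Scan x ∈ F_7. For each x, list the y ∈ F_7 with f(x, y) ≡ 0 and those with g(x, y) ≡ 0 (mod 7); the common zeros in that column are the intersection.
  x = 0: f ≡ 0 at y ∈ {6}; g ≡ 0 at y ∈ {0}; common: ∅.
  x = 1: f ≡ 0 at y ∈ {6}; g ≡ 0 at y ∈ {1}; common: ∅.
  x = 2: f ≡ 0 at y ∈ {6}; g ≡ 0 at y ∈ {2}; common: ∅.
  x = 3: f ≡ 0 at y ∈ {6}; g ≡ 0 at y ∈ {3}; common: ∅.
  x = 4: f ≡ 0 at y ∈ {6}; g ≡ 0 at y ∈ {4}; common: ∅.
  x = 5: f ≡ 0 at y ∈ {0, 1, 2, 3, 4, 5, 6}; g ≡ 0 at y ∈ {5}; common: {5}.
  x = 6: f ≡ 0 at y ∈ {6}; g ≡ 0 at y ∈ {6}; common: {6}.
Collecting: common zeros = {(5, 5), (6, 6)}, so the count is 2.
Comparison with the Bézout bound: 2 ≤ 2 = deg(f)·deg(g), as expected for curves with no common component (the bound is attained).


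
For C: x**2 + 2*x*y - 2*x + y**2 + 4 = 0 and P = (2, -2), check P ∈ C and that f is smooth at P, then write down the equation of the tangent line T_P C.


Tangent line at P: 4 - 2*x = 0.

Step 1: f(2, -2) = 0, so P lies on C.
Step 2: partial derivatives
  f_x(x, y) = 2*x + 2*y - 2, f_y(x, y) = 2*x + 2*y.
  f_x(P) = -2, f_y(P) = 0 (gradient nonzero, so P is smooth).
Step 3: tangent line at P: -2·(x − 2) + 0·(y − -2) = 0.
Expanding: 4 - 2*x = 0.


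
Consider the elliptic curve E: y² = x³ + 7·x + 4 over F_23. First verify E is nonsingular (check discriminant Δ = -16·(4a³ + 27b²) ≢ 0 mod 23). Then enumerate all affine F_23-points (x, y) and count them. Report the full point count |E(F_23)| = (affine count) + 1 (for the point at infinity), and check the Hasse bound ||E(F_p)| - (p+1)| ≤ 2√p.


Affine points = {(0, 2), (0, 21), (1, 9), (1, 14), (2, 7), (2, 16), (3, 11), (3, 12), (4, 2), (4, 21), (5, 7), (5, 16), (6, 3), (6, 20), (10, 4), (10, 19), (11, 3), (11, 20), (16, 7), (16, 16), (19, 2), (19, 21), (20, 5), (20, 18)}; affine count = 24; |E(F_23)| = 25.

Discriminant check: Δ ∝ 4a³ + 27b² = 4·7³ + 27·4² = 4·343 + 27·16 ≡ 10 (mod 23). Nonzero ⇒ E is nonsingular.
For each x ∈ F_23, compute rhs = x³ + 7·x + 4 mod 23, then count y ∈ F_23 with y² ≡ rhs.
  x = 0: rhs = 4, matching y values: 2, 21 (2 points).
  x = 1: rhs = 12, matching y values: 9, 14 (2 points).
  x = 2: rhs = 3, matching y values: 7, 16 (2 points).
  x = 3: rhs = 6, matching y values: 11, 12 (2 points).
  x = 4: rhs = 4, matching y values: 2, 21 (2 points).
  x = 5: rhs = 3, matching y values: 7, 16 (2 points).
  x = 6: rhs = 9, matching y values: 3, 20 (2 points).
  x = 7: rhs = 5, matching y values: none (0 points).
  x = 8: rhs = 20, matching y values: none (0 points).
  x = 9: rhs = 14, matching y values: none (0 points).
  x = 10: rhs = 16, matching y values: 4, 19 (2 points).
  x = 11: rhs = 9, matching y values: 3, 20 (2 points).
  x = 12: rhs = 22, matching y values: none (0 points).
  x = 13: rhs = 15, matching y values: none (0 points).
  x = 14: rhs = 17, matching y values: none (0 points).
  x = 15: rhs = 11, matching y values: none (0 points).
  x = 16: rhs = 3, matching y values: 7, 16 (2 points).
  x = 17: rhs = 22, matching y values: none (0 points).
  x = 18: rhs = 5, matching y values: none (0 points).
  x = 19: rhs = 4, matching y values: 2, 21 (2 points).
  x = 20: rhs = 2, matching y values: 5, 18 (2 points).
  x = 21: rhs = 5, matching y values: none (0 points).
  x = 22: rhs = 19, matching y values: none (0 points).
Total affine count: 24.
Full point count |E(F_23)| = 24 + 1 = 25.
Hasse bound: |25 − (23+1)| = |1| = 1 ≤ 2√23 ≈ 9.5917 ✓.


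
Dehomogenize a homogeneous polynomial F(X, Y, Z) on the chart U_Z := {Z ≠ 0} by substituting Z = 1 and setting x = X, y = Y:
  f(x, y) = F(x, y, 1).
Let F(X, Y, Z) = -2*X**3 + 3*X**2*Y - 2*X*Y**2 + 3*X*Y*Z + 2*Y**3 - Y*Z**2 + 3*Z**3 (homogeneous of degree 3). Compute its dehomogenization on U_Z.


f(x, y) = -2*x**3 + 3*x**2*y - 2*x*y**2 + 3*x*y + 2*y**3 - y + 3

On U_Z we set Z = 1. Each monomial c·X^i·Y^j·Z^k in F becomes c·x^i·y^j·1^k = c·x^i·y^j.
Substituting Z = 1: F(X, Y, 1) = -2*x**3 + 3*x**2*y - 2*x*y**2 + 3*x*y + 2*y**3 - y + 3.
Note: deg(f) ≤ deg(F) = 3; strict inequality happens when F is divisible by Z (lost terms).


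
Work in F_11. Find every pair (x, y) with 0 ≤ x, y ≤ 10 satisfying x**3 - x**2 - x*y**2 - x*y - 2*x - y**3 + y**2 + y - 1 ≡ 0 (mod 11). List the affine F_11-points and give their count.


Affine F_11-points: {(0, 1), (0, 10), (1, 2), (2, 10), (3, 0), (4, 5), (5, 4), (6, 9), (7, 9), (9, 3), (9, 5), (9, 6), (10, 5), (10, 9), (10, 10)}; count = 15.

For each of the 121 pairs (x, y) ∈ F_11², evaluate f(x, y) mod 11. Record the zeros.
  x = 0: [0↦10, 1↦0, 2↦8, 3↦6, 4↦10, 5↦3, 6↦1, 7↦9, 8↦10, 9↦9, 10↦0]  zeros at y ∈ {1, 10}
  x = 1: [0↦8, 1↦7, 2↦0, 3↦3, 4↦10, 5↦4, 6↦1, 7↦6, 8↦2, 9↦5, 10↦9]  zeros at y ∈ {2}
  x = 2: [0↦10, 1↦7, 2↦7, 3↦4, 4↦3, 5↦9, 6↦5, 7↦7, 8↦9, 9↦5, 10↦0]  zeros at y ∈ {10}
  x = 3: [0↦0, 1↦6, 2↦2, 3↦4, 4↦6, 5↦2, 6↦8, 7↦7, 8↦4, 9↦4, 10↦1]  zeros at y ∈ {0}
  x = 4: [0↦6, 1↦10, 2↦2, 3↦9, 4↦3, 5↦0, 6↦5, 7↦1, 8↦4, 9↦8, 10↦7]  zeros at y ∈ {5}
  x = 5: [0↦1, 1↦3, 2↦2, 3↦3, 4↦0, 5↦9, 6↦2, 7↦6, 8↦4, 9↦1, 10↦2]  zeros at y ∈ {4}
  x = 6: [0↦2, 1↦2, 2↦8, 3↦3, 4↦3, 5↦2, 6↦5, 7↦6, 8↦10, 9↦0, 10↦3]  zeros at y ∈ {9}
  x = 7: [0↦4, 1↦2, 2↦4, 3↦4, 4↦7, 5↦7, 6↦9, 7↦7, 8↦6, 9↦0, 10↦5]  zeros at y ∈ {9}
  x = 8: [0↦2, 1↦9, 2↦7, 3↦1, 4↦7, 5↦8, 6↦9, 7↦4, 8↦9, 9↦7, 10↦3]  zeros at y ∈ ∅
  x = 9: [0↦2, 1↦7, 2↦1, 3↦0, 4↦9, 5↦0, 6↦0, 7↦3, 8↦3, 9↦5, 10↦3]  zeros at y ∈ {3, 5, 6}
  x = 10: [0↦10, 1↦2, 2↦3, 3↦7, 4↦8, 5↦0, 6↦10, 7↦10, 8↦5, 9↦0, 10↦0]  zeros at y ∈ {5, 9, 10}
Collecting zeros: affine points = {(0, 1), (0, 10), (1, 2), (2, 10), (3, 0), (4, 5), (5, 4), (6, 9), (7, 9), (9, 3), (9, 5), (9, 6), (10, 5), (10, 9), (10, 10)}.
Total count |C(F_11)_aff| = 15.


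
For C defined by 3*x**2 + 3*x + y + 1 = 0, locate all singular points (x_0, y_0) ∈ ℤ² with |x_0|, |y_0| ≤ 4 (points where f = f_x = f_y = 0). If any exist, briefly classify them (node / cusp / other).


No singular points in the scanned grid; C is smooth there.

Compute partial derivatives:
  f_x = 6*x + 3.
  f_y = 1.
f_y = 1 is a nonzero constant, so f_y never vanishes: no point (x, y) can satisfy f = f_x = f_y = 0. In particular no (x, y) ∈ {−4, ..., 4}² is singular; the curve is smooth.


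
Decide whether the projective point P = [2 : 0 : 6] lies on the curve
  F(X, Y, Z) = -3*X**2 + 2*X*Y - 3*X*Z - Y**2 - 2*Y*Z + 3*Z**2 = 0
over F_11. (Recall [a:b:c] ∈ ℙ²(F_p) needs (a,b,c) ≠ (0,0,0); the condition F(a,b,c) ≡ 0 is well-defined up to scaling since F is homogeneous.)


F(2,0,6) ≡ 5 (mod 11); P is NOT on the curve.

Evaluate F(2, 0, 6) term-by-term (mod 11).
  -3*X**2 ↦ -3·4·1·1 = -12
  2*X*Y ↦ 2·2·0·1 = 0
  -3*X*Z ↦ -3·2·1·6 = -36
  -Y**2 ↦ -1·1·0·1 = 0
  -2*Y*Z ↦ -2·1·0·6 = 0
  3*Z**2 ↦ 3·1·1·36 = 108
Sum: F(2, 0, 6) = (-12) + (0) + (-36) + (0) + (0) + (108) = 60.
Reducing mod 11: 60 ≡ 5 (mod 11).
Since F(a, b, c) ≡ 5 ≠ 0 (mod 11), P does NOT lie on the curve.


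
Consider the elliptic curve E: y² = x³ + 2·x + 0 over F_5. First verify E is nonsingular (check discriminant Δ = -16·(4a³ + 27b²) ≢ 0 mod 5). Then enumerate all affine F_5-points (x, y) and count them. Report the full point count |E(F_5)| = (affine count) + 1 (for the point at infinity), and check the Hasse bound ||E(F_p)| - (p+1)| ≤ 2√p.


Affine points = {(0, 0)}; affine count = 1; |E(F_5)| = 2.

Discriminant check: Δ ∝ 4a³ + 27b² = 4·2³ + 27·0² = 4·8 + 27·0 ≡ 2 (mod 5). Nonzero ⇒ E is nonsingular.
For each x ∈ F_5, compute rhs = x³ + 2·x + 0 mod 5, then count y ∈ F_5 with y² ≡ rhs.
  x = 0: rhs = 0, matching y values: 0 (1 points).
  x = 1: rhs = 3, matching y values: none (0 points).
  x = 2: rhs = 2, matching y values: none (0 points).
  x = 3: rhs = 3, matching y values: none (0 points).
  x = 4: rhs = 2, matching y values: none (0 points).
Total affine count: 1.
Full point count |E(F_5)| = 1 + 1 = 2.
Hasse bound: |2 − (5+1)| = |-4| = 4 ≤ 2√5 ≈ 4.4721 ✓.


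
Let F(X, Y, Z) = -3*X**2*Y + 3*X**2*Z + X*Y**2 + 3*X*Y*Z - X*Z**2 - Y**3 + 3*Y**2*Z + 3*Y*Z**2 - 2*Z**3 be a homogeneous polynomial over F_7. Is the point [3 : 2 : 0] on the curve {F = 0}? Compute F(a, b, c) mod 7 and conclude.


F(3,2,0) ≡ 6 (mod 7); P is NOT on the curve.

Evaluate F(3, 2, 0) term-by-term (mod 7).
  -3*X**2*Y ↦ -3·9·2·1 = -54
  3*X**2*Z ↦ 3·9·1·0 = 0
  X*Y**2 ↦ 1·3·4·1 = 12
  3*X*Y*Z ↦ 3·3·2·0 = 0
  -X*Z**2 ↦ -1·3·1·0 = 0
  -Y**3 ↦ -1·1·8·1 = -8
  3*Y**2*Z ↦ 3·1·4·0 = 0
  3*Y*Z**2 ↦ 3·1·2·0 = 0
  -2*Z**3 ↦ -2·1·1·0 = 0
Sum: F(3, 2, 0) = (-54) + (0) + (12) + (0) + (0) + (-8) + (0) + (0) + (0) = -50.
Reducing mod 7: -50 ≡ 6 (mod 7).
Since F(a, b, c) ≡ 6 ≠ 0 (mod 7), P does NOT lie on the curve.


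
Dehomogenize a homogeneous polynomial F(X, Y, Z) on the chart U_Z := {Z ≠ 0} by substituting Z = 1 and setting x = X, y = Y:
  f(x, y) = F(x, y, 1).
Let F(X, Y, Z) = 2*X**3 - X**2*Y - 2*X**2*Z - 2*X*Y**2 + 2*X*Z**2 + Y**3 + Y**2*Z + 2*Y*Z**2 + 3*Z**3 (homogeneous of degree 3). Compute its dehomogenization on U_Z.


f(x, y) = 2*x**3 - x**2*y - 2*x**2 - 2*x*y**2 + 2*x + y**3 + y**2 + 2*y + 3

On U_Z we set Z = 1. Each monomial c·X^i·Y^j·Z^k in F becomes c·x^i·y^j·1^k = c·x^i·y^j.
Substituting Z = 1: F(X, Y, 1) = 2*x**3 - x**2*y - 2*x**2 - 2*x*y**2 + 2*x + y**3 + y**2 + 2*y + 3.
Note: deg(f) ≤ deg(F) = 3; strict inequality happens when F is divisible by Z (lost terms).


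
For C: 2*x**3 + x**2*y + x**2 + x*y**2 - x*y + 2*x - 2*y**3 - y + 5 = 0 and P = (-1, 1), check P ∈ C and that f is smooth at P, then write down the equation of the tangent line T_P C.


Tangent line at P: 4*x - 7*y + 11 = 0.

Step 1: f(-1, 1) = 0, so P lies on C.
Step 2: partial derivatives
  f_x(x, y) = 6*x**2 + 2*x*y + 2*x + y**2 - y + 2, f_y(x, y) = x**2 + 2*x*y - x - 6*y**2 - 1.
  f_x(P) = 4, f_y(P) = -7 (gradient nonzero, so P is smooth).
Step 3: tangent line at P: 4·(x − -1) + -7·(y − 1) = 0.
Expanding: 4*x - 7*y + 11 = 0.


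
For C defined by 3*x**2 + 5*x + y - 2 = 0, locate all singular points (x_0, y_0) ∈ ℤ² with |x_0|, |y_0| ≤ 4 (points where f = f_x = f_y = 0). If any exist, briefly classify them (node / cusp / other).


No singular points in the scanned grid; C is smooth there.

Compute partial derivatives:
  f_x = 6*x + 5.
  f_y = 1.
f_y = 1 is a nonzero constant, so f_y never vanishes: no point (x, y) can satisfy f = f_x = f_y = 0. In particular no (x, y) ∈ {−4, ..., 4}² is singular; the curve is smooth.


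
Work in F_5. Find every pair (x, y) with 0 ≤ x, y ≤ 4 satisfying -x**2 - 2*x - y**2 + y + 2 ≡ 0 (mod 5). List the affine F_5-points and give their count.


Affine F_5-points: {(0, 2), (0, 4), (3, 2), (3, 4)}; count = 4.

For each of the 25 pairs (x, y) ∈ F_5², evaluate f(x, y) mod 5. Record the zeros.
  x = 0: [0↦2, 1↦2, 2↦0, 3↦1, 4↦0]  zeros at y ∈ {2, 4}
  x = 1: [0↦4, 1↦4, 2↦2, 3↦3, 4↦2]  zeros at y ∈ ∅
  x = 2: [0↦4, 1↦4, 2↦2, 3↦3, 4↦2]  zeros at y ∈ ∅
  x = 3: [0↦2, 1↦2, 2↦0, 3↦1, 4↦0]  zeros at y ∈ {2, 4}
  x = 4: [0↦3, 1↦3, 2↦1, 3↦2, 4↦1]  zeros at y ∈ ∅
Collecting zeros: affine points = {(0, 2), (0, 4), (3, 2), (3, 4)}.
Total count |C(F_5)_aff| = 4.


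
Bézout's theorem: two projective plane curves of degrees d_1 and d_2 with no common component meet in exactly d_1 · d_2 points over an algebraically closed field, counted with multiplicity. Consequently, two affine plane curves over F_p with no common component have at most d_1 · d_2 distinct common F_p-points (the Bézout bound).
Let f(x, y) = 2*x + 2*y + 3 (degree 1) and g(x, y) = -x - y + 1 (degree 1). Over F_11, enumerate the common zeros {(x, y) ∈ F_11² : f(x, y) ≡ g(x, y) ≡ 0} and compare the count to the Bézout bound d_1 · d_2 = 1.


Common zeros: ∅; count = 0; Bézout bound = 1.

deg(f) = 1, deg(g) = 1, so Bézout bound = 1.
Scan x ∈ F_11. For each x, list the y ∈ F_11 with f(x, y) ≡ 0 and those with g(x, y) ≡ 0 (mod 11); the common zeros in that column are the intersection.
  x = 0: f ≡ 0 at y ∈ {4}; g ≡ 0 at y ∈ {1}; common: ∅.
  x = 1: f ≡ 0 at y ∈ {3}; g ≡ 0 at y ∈ {0}; common: ∅.
  x = 2: f ≡ 0 at y ∈ {2}; g ≡ 0 at y ∈ {10}; common: ∅.
  x = 3: f ≡ 0 at y ∈ {1}; g ≡ 0 at y ∈ {9}; common: ∅.
  x = 4: f ≡ 0 at y ∈ {0}; g ≡ 0 at y ∈ {8}; common: ∅.
  x = 5: f ≡ 0 at y ∈ {10}; g ≡ 0 at y ∈ {7}; common: ∅.
  x = 6: f ≡ 0 at y ∈ {9}; g ≡ 0 at y ∈ {6}; common: ∅.
  x = 7: f ≡ 0 at y ∈ {8}; g ≡ 0 at y ∈ {5}; common: ∅.
  x = 8: f ≡ 0 at y ∈ {7}; g ≡ 0 at y ∈ {4}; common: ∅.
  x = 9: f ≡ 0 at y ∈ {6}; g ≡ 0 at y ∈ {3}; common: ∅.
  x = 10: f ≡ 0 at y ∈ {5}; g ≡ 0 at y ∈ {2}; common: ∅.
Collecting: common zeros = ∅, so the count is 0.
Comparison with the Bézout bound: 0 ≤ 1 = deg(f)·deg(g), as expected for curves with no common component (the affine F_11-count falls short of the bound because intersections may lie at infinity, over extension fields, or carry multiplicity).


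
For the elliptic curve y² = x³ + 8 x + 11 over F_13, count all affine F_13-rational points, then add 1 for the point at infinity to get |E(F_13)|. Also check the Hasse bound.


Affine points = {(2, 3), (2, 10), (3, 6), (3, 7), (4, 4), (4, 9), (10, 5), (10, 8), (11, 0)}; affine count = 9; |E(F_13)| = 10.

Discriminant check: Δ ∝ 4a³ + 27b² = 4·8³ + 27·11² = 4·512 + 27·121 ≡ 11 (mod 13). Nonzero ⇒ E is nonsingular.
For each x ∈ F_13, compute rhs = x³ + 8·x + 11 mod 13, then count y ∈ F_13 with y² ≡ rhs.
  x = 0: rhs = 11, matching y values: none (0 points).
  x = 1: rhs = 7, matching y values: none (0 points).
  x = 2: rhs = 9, matching y values: 3, 10 (2 points).
  x = 3: rhs = 10, matching y values: 6, 7 (2 points).
  x = 4: rhs = 3, matching y values: 4, 9 (2 points).
  x = 5: rhs = 7, matching y values: none (0 points).
  x = 6: rhs = 2, matching y values: none (0 points).
  x = 7: rhs = 7, matching y values: none (0 points).
  x = 8: rhs = 2, matching y values: none (0 points).
  x = 9: rhs = 6, matching y values: none (0 points).
  x = 10: rhs = 12, matching y values: 5, 8 (2 points).
  x = 11: rhs = 0, matching y values: 0 (1 points).
  x = 12: rhs = 2, matching y values: none (0 points).
Total affine count: 9.
Full point count |E(F_13)| = 9 + 1 = 10.
Hasse bound: |10 − (13+1)| = |-4| = 4 ≤ 2√13 ≈ 7.2111 ✓.


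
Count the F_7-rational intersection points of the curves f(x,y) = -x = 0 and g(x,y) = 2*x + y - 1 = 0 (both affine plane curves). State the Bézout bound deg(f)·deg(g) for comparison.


Common zeros: {(0, 1)}; count = 1; Bézout bound = 1.

deg(f) = 1, deg(g) = 1, so Bézout bound = 1.
Scan x ∈ F_7. For each x, list the y ∈ F_7 with f(x, y) ≡ 0 and those with g(x, y) ≡ 0 (mod 7); the common zeros in that column are the intersection.
  x = 0: f ≡ 0 at y ∈ {0, 1, 2, 3, 4, 5, 6}; g ≡ 0 at y ∈ {1}; common: {1}.
  x = 1: f ≡ 0 at y ∈ ∅; g ≡ 0 at y ∈ {6}; common: ∅.
  x = 2: f ≡ 0 at y ∈ ∅; g ≡ 0 at y ∈ {4}; common: ∅.
  x = 3: f ≡ 0 at y ∈ ∅; g ≡ 0 at y ∈ {2}; common: ∅.
  x = 4: f ≡ 0 at y ∈ ∅; g ≡ 0 at y ∈ {0}; common: ∅.
  x = 5: f ≡ 0 at y ∈ ∅; g ≡ 0 at y ∈ {5}; common: ∅.
  x = 6: f ≡ 0 at y ∈ ∅; g ≡ 0 at y ∈ {3}; common: ∅.
Collecting: common zeros = {(0, 1)}, so the count is 1.
Comparison with the Bézout bound: 1 ≤ 1 = deg(f)·deg(g), as expected for curves with no common component (the bound is attained).


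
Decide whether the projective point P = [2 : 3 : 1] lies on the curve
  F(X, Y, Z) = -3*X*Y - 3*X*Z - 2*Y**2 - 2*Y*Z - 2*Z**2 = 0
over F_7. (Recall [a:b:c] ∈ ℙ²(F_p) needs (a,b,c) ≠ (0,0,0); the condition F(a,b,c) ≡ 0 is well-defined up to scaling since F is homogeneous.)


F(2,3,1) ≡ 6 (mod 7); P is NOT on the curve.

Evaluate F(2, 3, 1) term-by-term (mod 7).
  -3*X*Y ↦ -3·2·3·1 = -18
  -3*X*Z ↦ -3·2·1·1 = -6
  -2*Y**2 ↦ -2·1·9·1 = -18
  -2*Y*Z ↦ -2·1·3·1 = -6
  -2*Z**2 ↦ -2·1·1·1 = -2
Sum: F(2, 3, 1) = (-18) + (-6) + (-18) + (-6) + (-2) = -50.
Reducing mod 7: -50 ≡ 6 (mod 7).
Since F(a, b, c) ≡ 6 ≠ 0 (mod 7), P does NOT lie on the curve.


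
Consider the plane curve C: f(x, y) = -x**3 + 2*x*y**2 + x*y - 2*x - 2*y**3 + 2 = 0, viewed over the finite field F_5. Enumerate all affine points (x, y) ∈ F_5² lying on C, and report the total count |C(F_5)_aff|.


Affine F_5-points: {(0, 1), (1, 1), (2, 0), (4, 0), (4, 1), (4, 3)}; count = 6.

For each of the 25 pairs (x, y) ∈ F_5², evaluate f(x, y) mod 5. Record the zeros.
  x = 0: [0↦2, 1↦0, 2↦1, 3↦3, 4↦4]  zeros at y ∈ {1}
  x = 1: [0↦4, 1↦0, 2↦3, 3↦1, 4↦2]  zeros at y ∈ {1}
  x = 2: [0↦0, 1↦4, 2↦4, 3↦3, 4↦4]  zeros at y ∈ {0}
  x = 3: [0↦4, 1↦1, 2↦3, 3↦3, 4↦4]  zeros at y ∈ ∅
  x = 4: [0↦0, 1↦0, 2↦4, 3↦0, 4↦1]  zeros at y ∈ {0, 1, 3}
Collecting zeros: affine points = {(0, 1), (1, 1), (2, 0), (4, 0), (4, 1), (4, 3)}.
Total count |C(F_5)_aff| = 6.


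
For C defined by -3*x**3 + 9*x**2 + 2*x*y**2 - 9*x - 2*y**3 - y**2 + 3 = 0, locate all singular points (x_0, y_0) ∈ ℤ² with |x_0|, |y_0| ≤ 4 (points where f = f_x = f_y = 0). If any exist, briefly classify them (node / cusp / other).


Singular points: {(1, 0)}; classification: cusp.

Compute partial derivatives:
  f_x = -9*x**2 + 18*x + 2*y**2 - 9.
  f_y = 4*x*y - 6*y**2 - 2*y.
Scan x_0 ∈ {−4, ..., 4}. For each x_0, f_y(x_0, y) is a polynomial in y; find its integer roots y ∈ {−4, ..., 4}, then test f_x and f at those candidates.
  x = -4: f_y(-4, y) = -6*y**2 - 18*y; vanishes at y ∈ {-3, 0}. (-4, -3): f_x = -207 ≠ 0; (-4, 0): f_x = -225 ≠ 0.
  x = -3: f_y(-3, y) = -6*y**2 - 14*y; vanishes at y ∈ {0}. (-3, 0): f_x = -144 ≠ 0.
  x = -2: f_y(-2, y) = -6*y**2 - 10*y; vanishes at y ∈ {0}. (-2, 0): f_x = -81 ≠ 0.
  x = -1: f_y(-1, y) = -6*y**2 - 6*y; vanishes at y ∈ {-1, 0}. (-1, -1): f_x = -34 ≠ 0; (-1, 0): f_x = -36 ≠ 0.
  x = 0: f_y(0, y) = -6*y**2 - 2*y; vanishes at y ∈ {0}. (0, 0): f_x = -9 ≠ 0.
  x = 1: f_y(1, y) = -6*y**2 + 2*y; vanishes at y ∈ {0}. (1, 0): f_x = 0, f = 0 — SINGULAR.
  x = 2: f_y(2, y) = -6*y**2 + 6*y; vanishes at y ∈ {0, 1}. (2, 0): f_x = -9 ≠ 0; (2, 1): f_x = -7 ≠ 0.
  x = 3: f_y(3, y) = -6*y**2 + 10*y; vanishes at y ∈ {0}. (3, 0): f_x = -36 ≠ 0.
  x = 4: f_y(4, y) = -6*y**2 + 14*y; vanishes at y ∈ {0}. (4, 0): f_x = -81 ≠ 0.
Only singular point on the grid: (1, 0).
Classify: substitute x = 1 + u, y = 0 + v and expand: f = -3*u**3 + 2*u*v**2 - 2*v**3 + v**2.
No constant or linear terms (consistent with a singular point). Quadratic part: v**2. Cubic part: -3*u**3 + 2*u*v**2 - 2*v**3.
The quadratic part v**2 is a perfect square, so there is a single (double) tangent line v = 0, i.e. y = 0. Restricting the cubic part to that line (v = 0) leaves -3*u**3 ≠ 0, so f is not divisible by v and the branch is v² ≈ 3*u**3 to lowest order — this is a cusp.
Classification: cusp.


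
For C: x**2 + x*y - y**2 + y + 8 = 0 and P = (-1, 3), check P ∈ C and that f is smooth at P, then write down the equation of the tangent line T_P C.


Tangent line at P: x - 6*y + 19 = 0.

Step 1: f(-1, 3) = 0, so P lies on C.
Step 2: partial derivatives
  f_x(x, y) = 2*x + y, f_y(x, y) = x - 2*y + 1.
  f_x(P) = 1, f_y(P) = -6 (gradient nonzero, so P is smooth).
Step 3: tangent line at P: 1·(x − -1) + -6·(y − 3) = 0.
Expanding: x - 6*y + 19 = 0.


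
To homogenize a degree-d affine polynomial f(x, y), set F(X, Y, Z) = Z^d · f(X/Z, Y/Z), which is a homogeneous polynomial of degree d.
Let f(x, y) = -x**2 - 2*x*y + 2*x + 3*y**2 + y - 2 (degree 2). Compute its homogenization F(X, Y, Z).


F(X, Y, Z) = -X**2 - 2*X*Y + 2*X*Z + 3*Y**2 + Y*Z - 2*Z**2

deg(f) = 2.
Substitute x = X/Z, y = Y/Z into f, then multiply by Z^2.
  monomial -1·x^2·y^0 ↦ -1·X^2·Y^0·Z^0.
  monomial -2·x^1·y^1 ↦ -2·X^1·Y^1·Z^0.
  monomial 2·x^1·y^0 ↦ 2·X^1·Y^0·Z^1.
  monomial 3·x^0·y^2 ↦ 3·X^0·Y^2·Z^0.
  monomial 1·x^0·y^1 ↦ 1·X^0·Y^1·Z^1.
  monomial -2·x^0·y^0 ↦ -2·X^0·Y^0·Z^2.
Collecting: F(X, Y, Z) = -X**2 - 2*X*Y + 2*X*Z + 3*Y**2 + Y*Z - 2*Z**2.


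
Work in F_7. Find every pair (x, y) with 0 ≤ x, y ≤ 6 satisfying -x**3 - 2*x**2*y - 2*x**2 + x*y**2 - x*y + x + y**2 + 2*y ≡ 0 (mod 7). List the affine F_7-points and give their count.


Affine F_7-points: {(0, 0), (0, 5), (2, 0), (2, 5), (3, 0), (3, 3), (4, 2), (5, 1), (5, 2), (6, 2)}; count = 10.

For each of the 49 pairs (x, y) ∈ F_7², evaluate f(x, y) mod 7. Record the zeros.
  x = 0: [0↦0, 1↦3, 2↦1, 3↦1, 4↦3, 5↦0, 6↦6]  zeros at y ∈ {0, 5}
  x = 1: [0↦5, 1↦6, 2↦4, 3↦6, 4↦5, 5↦1, 6↦1]  zeros at y ∈ ∅
  x = 2: [0↦0, 1↦2, 2↦3, 3↦3, 4↦2, 5↦0, 6↦4]  zeros at y ∈ {0, 5}
  x = 3: [0↦0, 1↦6, 2↦6, 3↦0, 4↦2, 5↦5, 6↦2]  zeros at y ∈ {0, 3}
  x = 4: [0↦6, 1↦5, 2↦0, 3↦5, 4↦6, 5↦3, 6↦3]  zeros at y ∈ {2}
  x = 5: [0↦5, 1↦0, 2↦0, 3↦5, 4↦1, 5↦2, 6↦1]  zeros at y ∈ {1, 2}
  x = 6: [0↦5, 1↦6, 2↦0, 3↦1, 4↦2, 5↦3, 6↦4]  zeros at y ∈ {2}
Collecting zeros: affine points = {(0, 0), (0, 5), (2, 0), (2, 5), (3, 0), (3, 3), (4, 2), (5, 1), (5, 2), (6, 2)}.
Total count |C(F_7)_aff| = 10.


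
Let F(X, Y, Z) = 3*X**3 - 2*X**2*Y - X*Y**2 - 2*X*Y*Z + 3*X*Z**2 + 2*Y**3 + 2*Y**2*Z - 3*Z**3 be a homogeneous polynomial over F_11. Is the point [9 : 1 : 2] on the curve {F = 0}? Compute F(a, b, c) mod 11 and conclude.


F(9,1,2) ≡ 2 (mod 11); P is NOT on the curve.

Evaluate F(9, 1, 2) term-by-term (mod 11).
  3*X**3 ↦ 3·729·1·1 = 2187
  -2*X**2*Y ↦ -2·81·1·1 = -162
  -X*Y**2 ↦ -1·9·1·1 = -9
  -2*X*Y*Z ↦ -2·9·1·2 = -36
  3*X*Z**2 ↦ 3·9·1·4 = 108
  2*Y**3 ↦ 2·1·1·1 = 2
  2*Y**2*Z ↦ 2·1·1·2 = 4
  -3*Z**3 ↦ -3·1·1·8 = -24
Sum: F(9, 1, 2) = (2187) + (-162) + (-9) + (-36) + (108) + (2) + (4) + (-24) = 2070.
Reducing mod 11: 2070 ≡ 2 (mod 11).
Since F(a, b, c) ≡ 2 ≠ 0 (mod 11), P does NOT lie on the curve.


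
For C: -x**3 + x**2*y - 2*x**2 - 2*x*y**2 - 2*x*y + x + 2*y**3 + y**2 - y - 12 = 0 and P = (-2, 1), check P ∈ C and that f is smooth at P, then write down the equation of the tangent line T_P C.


Tangent line at P: -11*x + 23*y - 45 = 0.

Step 1: f(-2, 1) = 0, so P lies on C.
Step 2: partial derivatives
  f_x(x, y) = -3*x**2 + 2*x*y - 4*x - 2*y**2 - 2*y + 1, f_y(x, y) = x**2 - 4*x*y - 2*x + 6*y**2 + 2*y - 1.
  f_x(P) = -11, f_y(P) = 23 (gradient nonzero, so P is smooth).
Step 3: tangent line at P: -11·(x − -2) + 23·(y − 1) = 0.
Expanding: -11*x + 23*y - 45 = 0.


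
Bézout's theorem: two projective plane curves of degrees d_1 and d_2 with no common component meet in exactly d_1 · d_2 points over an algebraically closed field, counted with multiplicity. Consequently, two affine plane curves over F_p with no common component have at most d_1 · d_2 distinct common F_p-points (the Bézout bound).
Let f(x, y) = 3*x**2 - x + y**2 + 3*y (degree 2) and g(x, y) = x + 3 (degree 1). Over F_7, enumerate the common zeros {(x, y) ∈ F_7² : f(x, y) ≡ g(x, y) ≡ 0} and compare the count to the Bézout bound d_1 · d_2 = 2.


Common zeros: {(4, 5), (4, 6)}; count = 2; Bézout bound = 2.

deg(f) = 2, deg(g) = 1, so Bézout bound = 2.
Scan x ∈ F_7. For each x, list the y ∈ F_7 with f(x, y) ≡ 0 and those with g(x, y) ≡ 0 (mod 7); the common zeros in that column are the intersection.
  x = 0: f ≡ 0 at y ∈ {0, 4}; g ≡ 0 at y ∈ ∅; common: ∅.
  x = 1: f ≡ 0 at y ∈ {5, 6}; g ≡ 0 at y ∈ ∅; common: ∅.
  x = 2: f ≡ 0 at y ∈ {1, 3}; g ≡ 0 at y ∈ ∅; common: ∅.
  x = 3: f ≡ 0 at y ∈ {1, 3}; g ≡ 0 at y ∈ ∅; common: ∅.
  x = 4: f ≡ 0 at y ∈ {5, 6}; g ≡ 0 at y ∈ {0, 1, 2, 3, 4, 5, 6}; common: {5, 6}.
  x = 5: f ≡ 0 at y ∈ {0, 4}; g ≡ 0 at y ∈ ∅; common: ∅.
  x = 6: f ≡ 0 at y ∈ {2}; g ≡ 0 at y ∈ ∅; common: ∅.
Collecting: common zeros = {(4, 5), (4, 6)}, so the count is 2.
Comparison with the Bézout bound: 2 ≤ 2 = deg(f)·deg(g), as expected for curves with no common component (the bound is attained).


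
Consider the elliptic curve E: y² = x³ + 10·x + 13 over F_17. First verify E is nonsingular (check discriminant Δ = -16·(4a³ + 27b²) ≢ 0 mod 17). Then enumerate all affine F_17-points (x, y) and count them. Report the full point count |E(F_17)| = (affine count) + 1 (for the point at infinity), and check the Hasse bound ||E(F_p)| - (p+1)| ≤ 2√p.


Affine points = {(0, 8), (0, 9), (3, 6), (3, 11), (4, 7), (4, 10), (5, 1), (5, 16), (6, 0), (7, 1), (7, 16), (9, 4), (9, 13), (10, 5), (10, 12), (11, 3), (11, 14), (12, 5), (12, 12), (15, 6), (15, 11), (16, 6), (16, 11)}; affine count = 23; |E(F_17)| = 24.

Discriminant check: Δ ∝ 4a³ + 27b² = 4·10³ + 27·13² = 4·1000 + 27·169 ≡ 12 (mod 17). Nonzero ⇒ E is nonsingular.
For each x ∈ F_17, compute rhs = x³ + 10·x + 13 mod 17, then count y ∈ F_17 with y² ≡ rhs.
  x = 0: rhs = 13, matching y values: 8, 9 (2 points).
  x = 1: rhs = 7, matching y values: none (0 points).
  x = 2: rhs = 7, matching y values: none (0 points).
  x = 3: rhs = 2, matching y values: 6, 11 (2 points).
  x = 4: rhs = 15, matching y values: 7, 10 (2 points).
  x = 5: rhs = 1, matching y values: 1, 16 (2 points).
  x = 6: rhs = 0, matching y values: 0 (1 points).
  x = 7: rhs = 1, matching y values: 1, 16 (2 points).
  x = 8: rhs = 10, matching y values: none (0 points).
  x = 9: rhs = 16, matching y values: 4, 13 (2 points).
  x = 10: rhs = 8, matching y values: 5, 12 (2 points).
  x = 11: rhs = 9, matching y values: 3, 14 (2 points).
  x = 12: rhs = 8, matching y values: 5, 12 (2 points).
  x = 13: rhs = 11, matching y values: none (0 points).
  x = 14: rhs = 7, matching y values: none (0 points).
  x = 15: rhs = 2, matching y values: 6, 11 (2 points).
  x = 16: rhs = 2, matching y values: 6, 11 (2 points).
Total affine count: 23.
Full point count |E(F_17)| = 23 + 1 = 24.
Hasse bound: |24 − (17+1)| = |6| = 6 ≤ 2√17 ≈ 8.2462 ✓.


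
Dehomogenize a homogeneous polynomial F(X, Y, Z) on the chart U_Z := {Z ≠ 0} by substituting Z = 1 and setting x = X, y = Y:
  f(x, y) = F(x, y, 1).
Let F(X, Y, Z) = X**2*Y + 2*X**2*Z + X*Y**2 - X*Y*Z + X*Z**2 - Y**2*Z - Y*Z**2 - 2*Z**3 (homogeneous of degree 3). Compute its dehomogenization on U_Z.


f(x, y) = x**2*y + 2*x**2 + x*y**2 - x*y + x - y**2 - y - 2

On U_Z we set Z = 1. Each monomial c·X^i·Y^j·Z^k in F becomes c·x^i·y^j·1^k = c·x^i·y^j.
Substituting Z = 1: F(X, Y, 1) = x**2*y + 2*x**2 + x*y**2 - x*y + x - y**2 - y - 2.
Note: deg(f) ≤ deg(F) = 3; strict inequality happens when F is divisible by Z (lost terms).


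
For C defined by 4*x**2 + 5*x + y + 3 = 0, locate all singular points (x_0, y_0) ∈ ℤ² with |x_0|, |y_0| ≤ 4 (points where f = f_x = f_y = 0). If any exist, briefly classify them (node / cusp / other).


No singular points in the scanned grid; C is smooth there.

Compute partial derivatives:
  f_x = 8*x + 5.
  f_y = 1.
f_y = 1 is a nonzero constant, so f_y never vanishes: no point (x, y) can satisfy f = f_x = f_y = 0. In particular no (x, y) ∈ {−4, ..., 4}² is singular; the curve is smooth.


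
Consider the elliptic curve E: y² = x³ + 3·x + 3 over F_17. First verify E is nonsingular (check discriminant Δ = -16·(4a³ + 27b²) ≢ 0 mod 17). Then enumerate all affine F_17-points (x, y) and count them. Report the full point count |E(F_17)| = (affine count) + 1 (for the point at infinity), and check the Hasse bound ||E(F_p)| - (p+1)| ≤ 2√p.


Affine points = {(2, 0), (6, 4), (6, 13), (10, 8), (10, 9), (12, 4), (12, 13), (14, 1), (14, 16), (16, 4), (16, 13)}; affine count = 11; |E(F_17)| = 12.

Discriminant check: Δ ∝ 4a³ + 27b² = 4·3³ + 27·3² = 4·27 + 27·9 ≡ 11 (mod 17). Nonzero ⇒ E is nonsingular.
For each x ∈ F_17, compute rhs = x³ + 3·x + 3 mod 17, then count y ∈ F_17 with y² ≡ rhs.
  x = 0: rhs = 3, matching y values: none (0 points).
  x = 1: rhs = 7, matching y values: none (0 points).
  x = 2: rhs = 0, matching y values: 0 (1 points).
  x = 3: rhs = 5, matching y values: none (0 points).
  x = 4: rhs = 11, matching y values: none (0 points).
  x = 5: rhs = 7, matching y values: none (0 points).
  x = 6: rhs = 16, matching y values: 4, 13 (2 points).
  x = 7: rhs = 10, matching y values: none (0 points).
  x = 8: rhs = 12, matching y values: none (0 points).
  x = 9: rhs = 11, matching y values: none (0 points).
  x = 10: rhs = 13, matching y values: 8, 9 (2 points).
  x = 11: rhs = 7, matching y values: none (0 points).
  x = 12: rhs = 16, matching y values: 4, 13 (2 points).
  x = 13: rhs = 12, matching y values: none (0 points).
  x = 14: rhs = 1, matching y values: 1, 16 (2 points).
  x = 15: rhs = 6, matching y values: none (0 points).
  x = 16: rhs = 16, matching y values: 4, 13 (2 points).
Total affine count: 11.
Full point count |E(F_17)| = 11 + 1 = 12.
Hasse bound: |12 − (17+1)| = |-6| = 6 ≤ 2√17 ≈ 8.2462 ✓.


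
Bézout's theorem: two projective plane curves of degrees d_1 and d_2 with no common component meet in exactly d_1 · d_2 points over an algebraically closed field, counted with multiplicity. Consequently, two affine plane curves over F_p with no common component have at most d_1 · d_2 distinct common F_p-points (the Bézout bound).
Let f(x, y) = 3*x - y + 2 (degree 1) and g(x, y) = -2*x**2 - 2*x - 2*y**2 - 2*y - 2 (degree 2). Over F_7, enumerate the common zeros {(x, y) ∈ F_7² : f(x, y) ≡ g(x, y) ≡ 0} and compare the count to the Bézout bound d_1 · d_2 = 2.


Common zeros: {(0, 2), (4, 0)}; count = 2; Bézout bound = 2.

deg(f) = 1, deg(g) = 2, so Bézout bound = 2.
Scan x ∈ F_7. For each x, list the y ∈ F_7 with f(x, y) ≡ 0 and those with g(x, y) ≡ 0 (mod 7); the common zeros in that column are the intersection.
  x = 0: f ≡ 0 at y ∈ {2}; g ≡ 0 at y ∈ {2, 4}; common: {2}.
  x = 1: f ≡ 0 at y ∈ {5}; g ≡ 0 at y ∈ ∅; common: ∅.
  x = 2: f ≡ 0 at y ∈ {1}; g ≡ 0 at y ∈ {0, 6}; common: ∅.
  x = 3: f ≡ 0 at y ∈ {4}; g ≡ 0 at y ∈ ∅; common: ∅.
  x = 4: f ≡ 0 at y ∈ {0}; g ≡ 0 at y ∈ {0, 6}; common: {0}.
  x = 5: f ≡ 0 at y ∈ {3}; g ≡ 0 at y ∈ ∅; common: ∅.
  x = 6: f ≡ 0 at y ∈ {6}; g ≡ 0 at y ∈ {2, 4}; common: ∅.
Collecting: common zeros = {(0, 2), (4, 0)}, so the count is 2.
Comparison with the Bézout bound: 2 ≤ 2 = deg(f)·deg(g), as expected for curves with no common component (the bound is attained).


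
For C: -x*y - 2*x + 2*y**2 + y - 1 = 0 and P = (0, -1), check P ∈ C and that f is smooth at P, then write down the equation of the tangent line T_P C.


Tangent line at P: -x - 3*y - 3 = 0.

Step 1: f(0, -1) = 0, so P lies on C.
Step 2: partial derivatives
  f_x(x, y) = -y - 2, f_y(x, y) = -x + 4*y + 1.
  f_x(P) = -1, f_y(P) = -3 (gradient nonzero, so P is smooth).
Step 3: tangent line at P: -1·(x − 0) + -3·(y − -1) = 0.
Expanding: -x - 3*y - 3 = 0.


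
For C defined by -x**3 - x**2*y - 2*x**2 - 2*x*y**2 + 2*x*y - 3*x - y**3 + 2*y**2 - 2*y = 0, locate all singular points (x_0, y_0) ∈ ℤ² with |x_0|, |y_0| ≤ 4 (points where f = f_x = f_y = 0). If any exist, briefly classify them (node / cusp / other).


Singular points: {(-1, 1)}; classification: cusp.

Compute partial derivatives:
  f_x = -3*x**2 - 2*x*y - 4*x - 2*y**2 + 2*y - 3.
  f_y = -x**2 - 4*x*y + 2*x - 3*y**2 + 4*y - 2.
Scan x_0 ∈ {−4, ..., 4}. For each x_0, f_y(x_0, y) is a polynomial in y; find its integer roots y ∈ {−4, ..., 4}, then test f_x and f at those candidates.
  x = -4: f_y(-4, y) = -3*y**2 + 20*y - 26; no integer root y with |y| ≤ 4.
  x = -3: f_y(-3, y) = -3*y**2 + 16*y - 17; no integer root y with |y| ≤ 4.
  x = -2: f_y(-2, y) = -3*y**2 + 12*y - 10; no integer root y with |y| ≤ 4.
  x = -1: f_y(-1, y) = -3*y**2 + 8*y - 5; vanishes at y ∈ {1}. (-1, 1): f_x = 0, f = 0 — SINGULAR.
  x = 0: f_y(0, y) = -3*y**2 + 4*y - 2; no integer root y with |y| ≤ 4.
  x = 1: f_y(1, y) = -3*y**2 - 1; no integer root y with |y| ≤ 4.
  x = 2: f_y(2, y) = -3*y**2 - 4*y - 2; no integer root y with |y| ≤ 4.
  x = 3: f_y(3, y) = -3*y**2 - 8*y - 5; vanishes at y ∈ {-1}. (3, -1): f_x = -40 ≠ 0.
  x = 4: f_y(4, y) = -3*y**2 - 12*y - 10; no integer root y with |y| ≤ 4.
Only singular point on the grid: (-1, 1).
Classify: substitute x = -1 + u, y = 1 + v and expand: f = -u**3 - u**2*v - 2*u*v**2 - v**3 + v**2.
No constant or linear terms (consistent with a singular point). Quadratic part: v**2. Cubic part: -u**3 - u**2*v - 2*u*v**2 - v**3.
The quadratic part v**2 is a perfect square, so there is a single (double) tangent line v = 0, i.e. y = 1. Restricting the cubic part to that line (v = 0) leaves -u**3 ≠ 0, so f is not divisible by v and the branch is v² ≈ u**3 to lowest order — this is a cusp.
Classification: cusp.


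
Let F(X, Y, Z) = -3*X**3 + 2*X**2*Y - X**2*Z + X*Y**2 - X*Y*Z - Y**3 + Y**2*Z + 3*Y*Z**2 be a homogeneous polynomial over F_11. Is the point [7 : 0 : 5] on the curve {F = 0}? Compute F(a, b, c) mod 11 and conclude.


F(7,0,5) ≡ 2 (mod 11); P is NOT on the curve.

Evaluate F(7, 0, 5) term-by-term (mod 11).
  -3*X**3 ↦ -3·343·1·1 = -1029
  2*X**2*Y ↦ 2·49·0·1 = 0
  -X**2*Z ↦ -1·49·1·5 = -245
  X*Y**2 ↦ 1·7·0·1 = 0
  -X*Y*Z ↦ -1·7·0·5 = 0
  -Y**3 ↦ -1·1·0·1 = 0
  Y**2*Z ↦ 1·1·0·5 = 0
  3*Y*Z**2 ↦ 3·1·0·25 = 0
Sum: F(7, 0, 5) = (-1029) + (0) + (-245) + (0) + (0) + (0) + (0) + (0) = -1274.
Reducing mod 11: -1274 ≡ 2 (mod 11).
Since F(a, b, c) ≡ 2 ≠ 0 (mod 11), P does NOT lie on the curve.


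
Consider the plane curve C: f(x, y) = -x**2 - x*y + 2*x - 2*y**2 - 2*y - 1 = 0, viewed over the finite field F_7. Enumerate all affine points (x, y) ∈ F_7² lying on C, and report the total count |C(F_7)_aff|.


Affine F_7-points: {(1, 0), (1, 2), (2, 1), (2, 4), (3, 4), (6, 1), (6, 2)}; count = 7.

For each of the 49 pairs (x, y) ∈ F_7², evaluate f(x, y) mod 7. Record the zeros.
  x = 0: [0↦6, 1↦2, 2↦1, 3↦3, 4↦1, 5↦2, 6↦6]  zeros at y ∈ ∅
  x = 1: [0↦0, 1↦2, 2↦0, 3↦1, 4↦5, 5↦5, 6↦1]  zeros at y ∈ {0, 2}
  x = 2: [0↦6, 1↦0, 2↦4, 3↦4, 4↦0, 5↦6, 6↦1]  zeros at y ∈ {1, 4}
  x = 3: [0↦3, 1↦3, 2↦6, 3↦5, 4↦0, 5↦5, 6↦6]  zeros at y ∈ {4}
  x = 4: [0↦5, 1↦4, 2↦6, 3↦4, 4↦5, 5↦2, 6↦2]  zeros at y ∈ ∅
  x = 5: [0↦5, 1↦3, 2↦4, 3↦1, 4↦1, 5↦4, 6↦3]  zeros at y ∈ ∅
  x = 6: [0↦3, 1↦0, 2↦0, 3↦3, 4↦2, 5↦4, 6↦2]  zeros at y ∈ {1, 2}
Collecting zeros: affine points = {(1, 0), (1, 2), (2, 1), (2, 4), (3, 4), (6, 1), (6, 2)}.
Total count |C(F_7)_aff| = 7.


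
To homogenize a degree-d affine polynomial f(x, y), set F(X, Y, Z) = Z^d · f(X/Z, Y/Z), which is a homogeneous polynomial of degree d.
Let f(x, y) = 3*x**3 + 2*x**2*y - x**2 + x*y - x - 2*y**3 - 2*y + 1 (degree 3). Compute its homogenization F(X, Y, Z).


F(X, Y, Z) = 3*X**3 + 2*X**2*Y - X**2*Z + X*Y*Z - X*Z**2 - 2*Y**3 - 2*Y*Z**2 + Z**3

deg(f) = 3.
Substitute x = X/Z, y = Y/Z into f, then multiply by Z^3.
  monomial 3·x^3·y^0 ↦ 3·X^3·Y^0·Z^0.
  monomial 2·x^2·y^1 ↦ 2·X^2·Y^1·Z^0.
  monomial -1·x^2·y^0 ↦ -1·X^2·Y^0·Z^1.
  monomial 1·x^1·y^1 ↦ 1·X^1·Y^1·Z^1.
  monomial -1·x^1·y^0 ↦ -1·X^1·Y^0·Z^2.
  monomial -2·x^0·y^3 ↦ -2·X^0·Y^3·Z^0.
  monomial -2·x^0·y^1 ↦ -2·X^0·Y^1·Z^2.
  monomial 1·x^0·y^0 ↦ 1·X^0·Y^0·Z^3.
Collecting: F(X, Y, Z) = 3*X**3 + 2*X**2*Y - X**2*Z + X*Y*Z - X*Z**2 - 2*Y**3 - 2*Y*Z**2 + Z**3.


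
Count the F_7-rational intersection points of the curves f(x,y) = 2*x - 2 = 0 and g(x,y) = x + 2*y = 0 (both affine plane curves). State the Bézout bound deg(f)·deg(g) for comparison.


Common zeros: {(1, 3)}; count = 1; Bézout bound = 1.

deg(f) = 1, deg(g) = 1, so Bézout bound = 1.
Scan x ∈ F_7. For each x, list the y ∈ F_7 with f(x, y) ≡ 0 and those with g(x, y) ≡ 0 (mod 7); the common zeros in that column are the intersection.
  x = 0: f ≡ 0 at y ∈ ∅; g ≡ 0 at y ∈ {0}; common: ∅.
  x = 1: f ≡ 0 at y ∈ {0, 1, 2, 3, 4, 5, 6}; g ≡ 0 at y ∈ {3}; common: {3}.
  x = 2: f ≡ 0 at y ∈ ∅; g ≡ 0 at y ∈ {6}; common: ∅.
  x = 3: f ≡ 0 at y ∈ ∅; g ≡ 0 at y ∈ {2}; common: ∅.
  x = 4: f ≡ 0 at y ∈ ∅; g ≡ 0 at y ∈ {5}; common: ∅.
  x = 5: f ≡ 0 at y ∈ ∅; g ≡ 0 at y ∈ {1}; common: ∅.
  x = 6: f ≡ 0 at y ∈ ∅; g ≡ 0 at y ∈ {4}; common: ∅.
Collecting: common zeros = {(1, 3)}, so the count is 1.
Comparison with the Bézout bound: 1 ≤ 1 = deg(f)·deg(g), as expected for curves with no common component (the bound is attained).
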